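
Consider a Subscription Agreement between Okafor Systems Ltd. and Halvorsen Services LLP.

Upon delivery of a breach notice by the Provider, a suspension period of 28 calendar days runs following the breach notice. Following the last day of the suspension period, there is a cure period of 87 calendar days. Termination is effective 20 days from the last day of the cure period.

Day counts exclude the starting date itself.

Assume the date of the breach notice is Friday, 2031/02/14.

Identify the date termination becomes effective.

2031/06/29

The last day of the suspension period: 28 calendar days after 2031/02/14 is 2031/03/14.
Adding 87 calendar days to 2031/03/14 gives 2031/06/09, which is the last day of the cure period.
Adding 20 calendar days to 2031/06/09 gives 2031/06/29, which is the date termination becomes effective.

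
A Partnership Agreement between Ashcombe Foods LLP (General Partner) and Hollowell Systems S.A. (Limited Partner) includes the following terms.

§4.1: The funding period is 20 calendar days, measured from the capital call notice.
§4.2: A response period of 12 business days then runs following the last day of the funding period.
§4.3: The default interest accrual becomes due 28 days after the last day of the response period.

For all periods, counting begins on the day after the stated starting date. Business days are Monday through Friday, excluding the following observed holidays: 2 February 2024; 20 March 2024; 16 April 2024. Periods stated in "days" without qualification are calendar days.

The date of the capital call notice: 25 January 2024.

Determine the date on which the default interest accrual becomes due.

The last day of the funding period: 20 calendar days after 25 January 2024 is 14 February 2024.
From Wednesday, 14 February 2024, 12 business days (Feb 15, Feb 16, Feb 19, Feb 20, …, Feb 28, Feb 29, Mar 1, skipping weekends) brings us to Friday, 1 March 2024, which is the last day of the response period.
The date on which the default interest accrual becomes due: 28 calendar days after 1 March 2024 is 29 March 2024.

29 March 2024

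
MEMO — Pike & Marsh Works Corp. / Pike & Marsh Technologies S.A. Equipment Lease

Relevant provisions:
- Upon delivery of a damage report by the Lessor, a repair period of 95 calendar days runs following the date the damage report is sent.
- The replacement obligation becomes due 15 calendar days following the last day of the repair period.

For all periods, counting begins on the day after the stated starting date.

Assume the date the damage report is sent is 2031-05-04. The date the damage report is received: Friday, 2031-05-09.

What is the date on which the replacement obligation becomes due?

The last day of the repair period: 95 calendar days after 2031-05-04 is 2031-08-07.
Adding 15 calendar days to 2031-08-07 gives 2031-08-22, which is the date on which the replacement obligation becomes due.

2031-08-22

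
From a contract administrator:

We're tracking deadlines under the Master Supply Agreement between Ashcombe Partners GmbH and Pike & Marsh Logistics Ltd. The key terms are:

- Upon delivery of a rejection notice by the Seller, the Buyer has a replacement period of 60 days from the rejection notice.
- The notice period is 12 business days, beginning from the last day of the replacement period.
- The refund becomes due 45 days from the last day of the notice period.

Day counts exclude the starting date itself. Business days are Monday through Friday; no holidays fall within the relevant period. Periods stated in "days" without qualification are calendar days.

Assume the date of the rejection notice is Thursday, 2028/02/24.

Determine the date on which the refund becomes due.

Adding 60 calendar days to 2028/02/24 gives 2028/04/24, which is the last day of the replacement period.
The last day of the notice period: counting 12 business days from Monday, 2028/04/24 (Apr 25, Apr 26, Apr 27, Apr 28, …, May 8, May 9, May 10, skipping weekends) reaches Wednesday, 2028/05/10.
Adding 45 calendar days to 2028/05/10 gives 2028/06/24, which is the date on which the refund becomes due.

2028/06/24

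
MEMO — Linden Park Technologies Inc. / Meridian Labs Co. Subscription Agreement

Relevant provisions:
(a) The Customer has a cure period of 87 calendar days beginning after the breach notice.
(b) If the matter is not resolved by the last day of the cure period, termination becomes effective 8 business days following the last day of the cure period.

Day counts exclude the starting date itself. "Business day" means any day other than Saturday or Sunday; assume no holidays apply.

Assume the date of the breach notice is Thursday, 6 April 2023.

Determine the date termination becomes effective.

The last day of the cure period: 6 April 2023 + 87 days = 2 July 2023.
From Sunday, 2 July 2023, 8 business days (Jul 3, Jul 4, Jul 5, Jul 6, Jul 7, Jul 10, Jul 11, Jul 12, skipping weekends) brings us to Wednesday, 12 July 2023, which is the date termination becomes effective.

12 July 2023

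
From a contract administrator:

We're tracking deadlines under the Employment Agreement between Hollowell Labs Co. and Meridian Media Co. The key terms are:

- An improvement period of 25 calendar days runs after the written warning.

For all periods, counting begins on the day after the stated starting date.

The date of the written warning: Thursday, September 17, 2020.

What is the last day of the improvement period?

The last day of the improvement period: September 17, 2020 + 25 days = October 12, 2020.

October 12, 2020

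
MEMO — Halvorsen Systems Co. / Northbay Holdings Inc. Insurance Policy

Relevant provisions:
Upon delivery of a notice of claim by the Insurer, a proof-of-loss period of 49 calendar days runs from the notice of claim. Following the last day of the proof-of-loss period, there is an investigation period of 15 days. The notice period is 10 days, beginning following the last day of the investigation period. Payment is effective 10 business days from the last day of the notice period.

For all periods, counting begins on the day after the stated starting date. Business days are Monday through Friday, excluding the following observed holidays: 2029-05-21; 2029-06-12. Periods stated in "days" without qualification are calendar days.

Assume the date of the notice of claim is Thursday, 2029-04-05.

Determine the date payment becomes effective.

2029-07-02

The last day of the proof-of-loss period: 2029-04-05 + 49 days = 2029-05-24.
The last day of the investigation period: 2029-05-24 + 15 days = 2029-06-08.
The last day of the notice period: 10 calendar days after 2029-06-08 is 2029-06-18.
The date payment becomes effective: 10 business days after Monday, 2029-06-18, skipping weekends — Jun 19, Jun 20, Jun 21, Jun 22, Jun 25, Jun 26, Jun 27, Jun 28, Jun 29, Jul 2 — lands on Monday, 2029-07-02.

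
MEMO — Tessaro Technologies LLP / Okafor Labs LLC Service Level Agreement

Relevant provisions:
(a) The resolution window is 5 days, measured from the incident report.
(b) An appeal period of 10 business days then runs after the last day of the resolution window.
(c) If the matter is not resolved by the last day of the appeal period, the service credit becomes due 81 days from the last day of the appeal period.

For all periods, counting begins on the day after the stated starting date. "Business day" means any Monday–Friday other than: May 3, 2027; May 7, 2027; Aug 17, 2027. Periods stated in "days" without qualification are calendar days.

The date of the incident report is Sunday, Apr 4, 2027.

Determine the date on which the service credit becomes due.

Jul 13, 2027

The last day of the resolution window: 5 calendar days after Apr 4, 2027 is Apr 9, 2027.
The last day of the appeal period: counting 10 business days from Friday, Apr 9, 2027 (Apr 12, Apr 13, Apr 14, Apr 15, Apr 16, Apr 19, Apr 20, Apr 21, Apr 22, Apr 23, skipping weekends) reaches Friday, Apr 23, 2027.
The date on which the service credit becomes due: Apr 23, 2027 + 81 days = Jul 13, 2027.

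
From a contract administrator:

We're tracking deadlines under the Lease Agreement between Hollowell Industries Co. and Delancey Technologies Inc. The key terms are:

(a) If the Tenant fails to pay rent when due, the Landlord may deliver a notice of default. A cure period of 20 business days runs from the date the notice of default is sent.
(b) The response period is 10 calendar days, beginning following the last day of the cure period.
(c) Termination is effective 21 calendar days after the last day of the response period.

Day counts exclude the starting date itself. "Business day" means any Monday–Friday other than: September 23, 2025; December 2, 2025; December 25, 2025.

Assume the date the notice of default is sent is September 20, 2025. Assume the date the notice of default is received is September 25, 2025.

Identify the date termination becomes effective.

The last day of the cure period: 20 business days after Saturday, September 20, 2025, skipping weekends and the listed holiday on Sep 23 — Sep 22, Sep 24, Sep 25, Sep 26, …, Oct 16, Oct 17, Oct 20 — lands on Monday, October 20, 2025.
The last day of the response period: October 20, 2025 + 10 days = October 30, 2025.
The date termination becomes effective: October 30, 2025 + 21 days = November 20, 2025.

November 20, 2025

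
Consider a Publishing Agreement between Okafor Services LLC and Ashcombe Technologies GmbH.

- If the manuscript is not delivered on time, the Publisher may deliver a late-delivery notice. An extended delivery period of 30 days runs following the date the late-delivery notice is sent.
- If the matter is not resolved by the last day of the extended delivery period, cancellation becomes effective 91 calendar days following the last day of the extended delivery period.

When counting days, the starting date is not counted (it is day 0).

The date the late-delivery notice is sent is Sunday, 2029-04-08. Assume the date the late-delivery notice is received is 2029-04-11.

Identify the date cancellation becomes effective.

The last day of the extended delivery period: 2029-04-08 + 30 days = 2029-05-08.
The date cancellation becomes effective: 91 calendar days after 2029-05-08 is 2029-08-07.

2029-08-07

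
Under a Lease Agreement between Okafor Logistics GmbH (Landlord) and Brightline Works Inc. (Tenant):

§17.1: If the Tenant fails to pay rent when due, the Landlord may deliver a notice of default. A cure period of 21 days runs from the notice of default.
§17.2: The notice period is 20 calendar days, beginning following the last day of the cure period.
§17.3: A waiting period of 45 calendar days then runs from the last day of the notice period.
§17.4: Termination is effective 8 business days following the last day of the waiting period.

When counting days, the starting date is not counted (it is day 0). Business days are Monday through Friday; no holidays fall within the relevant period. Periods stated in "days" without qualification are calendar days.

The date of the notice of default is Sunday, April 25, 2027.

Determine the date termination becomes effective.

Adding 21 calendar days to April 25, 2027 gives May 16, 2027, which is the last day of the cure period.
The last day of the notice period: 20 calendar days after May 16, 2027 is June 5, 2027.
Adding 45 calendar days to June 5, 2027 gives July 20, 2027, which is the last day of the waiting period.
From Tuesday, July 20, 2027, 8 business days (Jul 21, Jul 22, Jul 23, Jul 26, Jul 27, Jul 28, Jul 29, Jul 30, skipping weekends) brings us to Friday, July 30, 2027, which is the date termination becomes effective.

July 30, 2027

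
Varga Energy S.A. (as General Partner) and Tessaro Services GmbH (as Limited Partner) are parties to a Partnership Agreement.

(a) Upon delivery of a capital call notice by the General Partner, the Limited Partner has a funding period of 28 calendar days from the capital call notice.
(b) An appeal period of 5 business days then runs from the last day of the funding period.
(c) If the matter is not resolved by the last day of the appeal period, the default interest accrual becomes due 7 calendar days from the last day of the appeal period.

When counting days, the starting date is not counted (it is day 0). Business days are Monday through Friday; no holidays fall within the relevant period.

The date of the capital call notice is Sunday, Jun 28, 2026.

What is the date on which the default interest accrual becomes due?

Aug 7, 2026

The last day of the funding period: Jun 28, 2026 + 28 days = Jul 26, 2026.
From Sunday, Jul 26, 2026, 5 business days (Jul 27, Jul 28, Jul 29, Jul 30, Jul 31, skipping weekends) brings us to Friday, Jul 31, 2026, which is the last day of the appeal period.
The date on which the default interest accrual becomes due: 7 calendar days after Jul 31, 2026 is Aug 7, 2026.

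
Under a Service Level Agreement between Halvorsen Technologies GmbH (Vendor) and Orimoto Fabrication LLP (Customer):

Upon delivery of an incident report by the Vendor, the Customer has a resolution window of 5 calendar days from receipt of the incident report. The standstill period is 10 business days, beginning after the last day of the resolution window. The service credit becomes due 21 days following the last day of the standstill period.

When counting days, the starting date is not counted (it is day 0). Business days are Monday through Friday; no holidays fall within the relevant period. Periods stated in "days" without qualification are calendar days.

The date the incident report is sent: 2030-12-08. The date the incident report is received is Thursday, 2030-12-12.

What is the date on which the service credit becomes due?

The last day of the resolution window: 2030-12-12 + 5 days = 2030-12-17.
The last day of the standstill period: counting 10 business days from Tuesday, 2030-12-17 (Dec 18, Dec 19, Dec 20, Dec 23, Dec 24, Dec 25, Dec 26, Dec 27, Dec 30, Dec 31, skipping weekends) reaches Tuesday, 2030-12-31.
The date on which the service credit becomes due: 21 calendar days after 2030-12-31 is 2031-01-21.

2031-01-21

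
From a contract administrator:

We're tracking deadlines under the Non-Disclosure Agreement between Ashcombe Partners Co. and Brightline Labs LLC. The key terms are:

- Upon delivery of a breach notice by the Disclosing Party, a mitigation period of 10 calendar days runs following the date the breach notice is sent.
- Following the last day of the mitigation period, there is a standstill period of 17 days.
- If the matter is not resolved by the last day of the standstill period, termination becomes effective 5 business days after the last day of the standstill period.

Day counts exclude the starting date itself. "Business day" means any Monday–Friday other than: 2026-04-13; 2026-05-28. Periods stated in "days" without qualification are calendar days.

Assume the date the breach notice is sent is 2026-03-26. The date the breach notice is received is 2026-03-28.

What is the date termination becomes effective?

2026-04-29

The last day of the mitigation period: 10 calendar days after 2026-03-26 is 2026-04-05.
Adding 17 calendar days to 2026-04-05 gives 2026-04-22, which is the last day of the standstill period.
From Wednesday, 2026-04-22, 5 business days (Apr 23, Apr 24, Apr 27, Apr 28, Apr 29, skipping weekends) brings us to Wednesday, 2026-04-29, which is the date termination becomes effective.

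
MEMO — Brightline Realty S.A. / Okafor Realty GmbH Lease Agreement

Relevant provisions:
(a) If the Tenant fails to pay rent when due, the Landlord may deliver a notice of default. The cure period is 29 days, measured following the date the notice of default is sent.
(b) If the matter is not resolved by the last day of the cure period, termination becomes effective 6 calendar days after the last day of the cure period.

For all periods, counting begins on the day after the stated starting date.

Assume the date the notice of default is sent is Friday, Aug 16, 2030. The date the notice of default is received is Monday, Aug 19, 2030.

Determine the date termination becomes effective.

Adding 29 calendar days to Aug 16, 2030 gives Sep 14, 2030, which is the last day of the cure period.
Adding 6 calendar days to Sep 14, 2030 gives Sep 20, 2030, which is the date termination becomes effective.

Sep 20, 2030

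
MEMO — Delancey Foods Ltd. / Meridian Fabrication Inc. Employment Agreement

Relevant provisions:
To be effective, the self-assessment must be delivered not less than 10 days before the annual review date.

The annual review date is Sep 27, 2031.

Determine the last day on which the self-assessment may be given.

Sep 27, 2031 minus 10 days is Sep 17, 2031.

Sep 17, 2031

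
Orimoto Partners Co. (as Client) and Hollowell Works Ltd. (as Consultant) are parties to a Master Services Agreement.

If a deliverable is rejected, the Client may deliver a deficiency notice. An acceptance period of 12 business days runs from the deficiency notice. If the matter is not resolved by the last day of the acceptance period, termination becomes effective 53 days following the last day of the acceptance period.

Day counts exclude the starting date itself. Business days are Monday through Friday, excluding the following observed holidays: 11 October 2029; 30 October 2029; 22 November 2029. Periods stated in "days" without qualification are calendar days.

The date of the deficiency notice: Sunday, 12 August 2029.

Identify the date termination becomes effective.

20 October 2029

From Sunday, 12 August 2029, 12 business days (Aug 13, Aug 14, Aug 15, Aug 16, …, Aug 24, Aug 27, Aug 28, skipping weekends) brings us to Tuesday, 28 August 2029, which is the last day of the acceptance period.
The date termination becomes effective: 53 calendar days after 28 August 2029 is 20 October 2029.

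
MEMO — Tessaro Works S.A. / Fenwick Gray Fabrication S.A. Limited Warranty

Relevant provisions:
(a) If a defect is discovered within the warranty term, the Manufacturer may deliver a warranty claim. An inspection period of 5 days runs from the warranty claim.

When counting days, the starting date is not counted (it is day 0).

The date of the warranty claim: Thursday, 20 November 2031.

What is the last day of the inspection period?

Adding 5 calendar days to 20 November 2031 gives 25 November 2031, which is the last day of the inspection period.

25 November 2031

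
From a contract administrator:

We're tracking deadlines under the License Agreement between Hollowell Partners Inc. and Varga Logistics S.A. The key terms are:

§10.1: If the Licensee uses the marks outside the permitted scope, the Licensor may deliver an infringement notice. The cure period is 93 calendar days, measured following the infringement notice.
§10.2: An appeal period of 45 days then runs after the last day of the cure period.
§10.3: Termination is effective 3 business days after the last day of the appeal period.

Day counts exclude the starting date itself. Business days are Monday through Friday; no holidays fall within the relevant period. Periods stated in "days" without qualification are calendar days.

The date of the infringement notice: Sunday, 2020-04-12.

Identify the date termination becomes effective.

Adding 93 calendar days to 2020-04-12 gives 2020-07-14, which is the last day of the cure period.
The last day of the appeal period: 2020-07-14 + 45 days = 2020-08-28.
From Friday, 2020-08-28, 3 business days (Aug 31, Sep 1, Sep 2, skipping weekends) brings us to Wednesday, 2020-09-02, which is the date termination becomes effective.

2020-09-02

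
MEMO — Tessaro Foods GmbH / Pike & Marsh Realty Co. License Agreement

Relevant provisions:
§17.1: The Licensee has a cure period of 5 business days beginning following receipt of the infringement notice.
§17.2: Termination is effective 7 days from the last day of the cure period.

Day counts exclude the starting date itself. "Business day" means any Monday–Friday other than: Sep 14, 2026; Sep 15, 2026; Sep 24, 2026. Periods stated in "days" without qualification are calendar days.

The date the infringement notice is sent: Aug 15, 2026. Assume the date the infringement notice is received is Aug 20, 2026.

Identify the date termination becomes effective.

Sep 3, 2026

The last day of the cure period: counting 5 business days from Thursday, Aug 20, 2026 (Aug 21, Aug 24, Aug 25, Aug 26, Aug 27, skipping weekends) reaches Thursday, Aug 27, 2026.
The date termination becomes effective: 7 calendar days after Aug 27, 2026 is Sep 3, 2026.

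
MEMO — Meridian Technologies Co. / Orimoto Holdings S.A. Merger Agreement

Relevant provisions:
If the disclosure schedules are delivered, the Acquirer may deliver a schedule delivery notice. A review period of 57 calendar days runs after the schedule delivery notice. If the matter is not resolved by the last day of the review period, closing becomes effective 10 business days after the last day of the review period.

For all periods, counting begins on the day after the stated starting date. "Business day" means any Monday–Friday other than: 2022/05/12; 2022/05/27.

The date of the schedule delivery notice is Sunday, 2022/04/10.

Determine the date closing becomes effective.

Adding 57 calendar days to 2022/04/10 gives 2022/06/06, which is the last day of the review period.
The date closing becomes effective: counting 10 business days from Monday, 2022/06/06 (Jun 7, Jun 8, Jun 9, Jun 10, Jun 13, Jun 14, Jun 15, Jun 16, Jun 17, Jun 20, skipping weekends) reaches Monday, 2022/06/20.

2022/06/20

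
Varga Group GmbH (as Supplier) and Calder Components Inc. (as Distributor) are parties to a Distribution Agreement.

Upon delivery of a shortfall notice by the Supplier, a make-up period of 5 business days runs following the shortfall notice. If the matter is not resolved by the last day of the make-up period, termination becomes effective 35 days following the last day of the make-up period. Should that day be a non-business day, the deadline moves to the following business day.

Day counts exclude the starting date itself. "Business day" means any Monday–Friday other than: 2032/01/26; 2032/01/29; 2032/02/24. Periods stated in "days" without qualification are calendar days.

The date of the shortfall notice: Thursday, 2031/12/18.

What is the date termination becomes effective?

The last day of the make-up period: counting 5 business days from Thursday, 2031/12/18 (Dec 19, Dec 22, Dec 23, Dec 24, Dec 25, skipping weekends) reaches Thursday, 2031/12/25.
The date termination becomes effective: 35 calendar days after 2031/12/25 is 2032/01/29. That falls on Thursday, a listed holiday, so it rolls to the next business day, Friday, 2032/01/30.

2032/01/30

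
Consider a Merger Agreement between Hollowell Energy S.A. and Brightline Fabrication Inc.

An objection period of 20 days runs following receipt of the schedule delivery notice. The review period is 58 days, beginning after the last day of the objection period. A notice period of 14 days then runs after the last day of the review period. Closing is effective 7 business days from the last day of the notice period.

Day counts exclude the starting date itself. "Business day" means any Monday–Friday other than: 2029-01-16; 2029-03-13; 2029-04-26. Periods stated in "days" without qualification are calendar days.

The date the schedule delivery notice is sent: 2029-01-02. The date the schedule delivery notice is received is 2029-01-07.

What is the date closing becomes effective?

Adding 20 calendar days to 2029-01-07 gives 2029-01-27, which is the last day of the objection period.
Adding 58 calendar days to 2029-01-27 gives 2029-03-26, which is the last day of the review period.
Adding 14 calendar days to 2029-03-26 gives 2029-04-09, which is the last day of the notice period.
The date closing becomes effective: 7 business days after Monday, 2029-04-09, skipping weekends — Apr 10, Apr 11, Apr 12, Apr 13, Apr 16, Apr 17, Apr 18 — lands on Wednesday, 2029-04-18.

2029-04-18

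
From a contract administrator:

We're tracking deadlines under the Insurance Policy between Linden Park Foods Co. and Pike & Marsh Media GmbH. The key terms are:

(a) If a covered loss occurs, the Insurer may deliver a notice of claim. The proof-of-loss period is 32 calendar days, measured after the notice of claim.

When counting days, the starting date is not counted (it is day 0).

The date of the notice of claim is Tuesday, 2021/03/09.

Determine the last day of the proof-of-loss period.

2021/04/10

Adding 32 calendar days to 2021/03/09 gives 2021/04/10, which is the last day of the proof-of-loss period.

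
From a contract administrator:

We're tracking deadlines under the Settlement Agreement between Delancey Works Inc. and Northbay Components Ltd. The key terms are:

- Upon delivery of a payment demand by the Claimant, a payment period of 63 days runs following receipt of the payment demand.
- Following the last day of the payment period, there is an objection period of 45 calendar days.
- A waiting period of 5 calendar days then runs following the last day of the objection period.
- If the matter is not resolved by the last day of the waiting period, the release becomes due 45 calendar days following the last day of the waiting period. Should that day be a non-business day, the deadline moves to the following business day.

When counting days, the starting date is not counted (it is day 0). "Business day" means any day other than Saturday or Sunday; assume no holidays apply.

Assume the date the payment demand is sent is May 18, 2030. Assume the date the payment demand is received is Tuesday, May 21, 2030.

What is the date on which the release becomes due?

October 28, 2030

The last day of the payment period: 63 calendar days after May 21, 2030 is July 23, 2030.
The last day of the objection period: 45 calendar days after July 23, 2030 is September 6, 2030.
Adding 5 calendar days to September 6, 2030 gives September 11, 2030, which is the last day of the waiting period.
Adding 45 calendar days to September 11, 2030 gives October 26, 2030, which is the date on which the release becomes due. That falls on a Saturday, so it rolls to the next business day, Monday, October 28, 2030.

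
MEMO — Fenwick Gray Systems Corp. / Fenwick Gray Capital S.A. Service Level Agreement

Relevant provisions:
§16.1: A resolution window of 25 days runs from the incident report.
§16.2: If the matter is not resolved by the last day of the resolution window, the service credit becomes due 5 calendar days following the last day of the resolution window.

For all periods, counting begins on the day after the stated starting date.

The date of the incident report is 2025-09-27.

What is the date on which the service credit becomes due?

The last day of the resolution window: 25 calendar days after 2025-09-27 is 2025-10-22.
The date on which the service credit becomes due: 2025-10-22 + 5 days = 2025-10-27.

2025-10-27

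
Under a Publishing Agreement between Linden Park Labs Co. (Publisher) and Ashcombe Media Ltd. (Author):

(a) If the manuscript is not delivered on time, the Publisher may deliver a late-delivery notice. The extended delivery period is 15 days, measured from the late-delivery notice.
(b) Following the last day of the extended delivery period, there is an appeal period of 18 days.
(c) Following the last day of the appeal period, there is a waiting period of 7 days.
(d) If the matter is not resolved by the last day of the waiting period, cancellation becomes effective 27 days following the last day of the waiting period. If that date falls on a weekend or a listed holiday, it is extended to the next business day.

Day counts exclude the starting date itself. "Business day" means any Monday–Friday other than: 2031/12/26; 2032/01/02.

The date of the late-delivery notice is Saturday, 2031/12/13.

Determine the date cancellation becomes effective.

2032/02/18

The last day of the extended delivery period: 15 calendar days after 2031/12/13 is 2031/12/28.
The last day of the appeal period: 2031/12/28 + 18 days = 2032/01/15.
The last day of the waiting period: 7 calendar days after 2032/01/15 is 2032/01/22.
Adding 27 calendar days to 2032/01/22 gives 2032/02/18, which is the date cancellation becomes effective. 2032/02/18 is a Wednesday and is not a listed holiday, so no roll-forward applies.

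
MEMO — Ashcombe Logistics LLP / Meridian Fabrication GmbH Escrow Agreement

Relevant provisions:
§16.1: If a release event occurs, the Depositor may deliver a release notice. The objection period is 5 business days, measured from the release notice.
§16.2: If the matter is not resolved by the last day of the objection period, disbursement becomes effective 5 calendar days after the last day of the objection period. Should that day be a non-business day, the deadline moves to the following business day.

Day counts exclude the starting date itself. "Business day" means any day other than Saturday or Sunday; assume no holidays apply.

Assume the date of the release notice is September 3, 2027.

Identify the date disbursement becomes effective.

The last day of the objection period: counting 5 business days from Friday, September 3, 2027 (Sep 6, Sep 7, Sep 8, Sep 9, Sep 10, skipping weekends) reaches Friday, September 10, 2027.
Adding 5 calendar days to September 10, 2027 gives September 15, 2027, which is the date disbursement becomes effective. September 15, 2027 is a Wednesday, so no roll-forward applies.

September 15, 2027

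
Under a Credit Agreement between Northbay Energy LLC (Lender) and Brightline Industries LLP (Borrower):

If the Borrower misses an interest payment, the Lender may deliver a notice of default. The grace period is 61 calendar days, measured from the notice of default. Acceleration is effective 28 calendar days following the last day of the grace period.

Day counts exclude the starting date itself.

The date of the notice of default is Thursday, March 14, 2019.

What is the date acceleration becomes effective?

June 11, 2019

Adding 61 calendar days to March 14, 2019 gives May 14, 2019, which is the last day of the grace period.
The date acceleration becomes effective: May 14, 2019 + 28 days = June 11, 2019.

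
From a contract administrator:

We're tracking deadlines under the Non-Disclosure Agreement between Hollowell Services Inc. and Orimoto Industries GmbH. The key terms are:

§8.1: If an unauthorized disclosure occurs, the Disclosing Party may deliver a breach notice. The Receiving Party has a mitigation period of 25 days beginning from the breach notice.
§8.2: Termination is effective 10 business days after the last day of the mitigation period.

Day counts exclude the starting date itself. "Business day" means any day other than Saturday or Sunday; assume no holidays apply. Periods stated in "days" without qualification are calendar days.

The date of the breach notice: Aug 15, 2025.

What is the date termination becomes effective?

Sep 23, 2025

The last day of the mitigation period: Aug 15, 2025 + 25 days = Sep 9, 2025.
The date termination becomes effective: counting 10 business days from Tuesday, Sep 9, 2025 (Sep 10, Sep 11, Sep 12, Sep 15, Sep 16, Sep 17, Sep 18, Sep 19, Sep 22, Sep 23, skipping weekends) reaches Tuesday, Sep 23, 2025.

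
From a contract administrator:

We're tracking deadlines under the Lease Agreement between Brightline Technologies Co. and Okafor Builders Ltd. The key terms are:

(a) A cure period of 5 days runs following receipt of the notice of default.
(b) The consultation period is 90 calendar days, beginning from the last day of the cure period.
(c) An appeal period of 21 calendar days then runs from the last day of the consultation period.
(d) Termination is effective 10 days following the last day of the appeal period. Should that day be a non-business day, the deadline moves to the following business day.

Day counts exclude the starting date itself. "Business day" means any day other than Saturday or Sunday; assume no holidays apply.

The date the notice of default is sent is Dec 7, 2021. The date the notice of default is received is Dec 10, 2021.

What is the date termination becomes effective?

The last day of the cure period: 5 calendar days after Dec 10, 2021 is Dec 15, 2021.
The last day of the consultation period: 90 calendar days after Dec 15, 2021 is Mar 15, 2022.
The last day of the appeal period: 21 calendar days after Mar 15, 2022 is Apr 5, 2022.
The date termination becomes effective: Apr 5, 2022 + 10 days = Apr 15, 2022. Apr 15, 2022 is a Friday, so no roll-forward applies.

Apr 15, 2022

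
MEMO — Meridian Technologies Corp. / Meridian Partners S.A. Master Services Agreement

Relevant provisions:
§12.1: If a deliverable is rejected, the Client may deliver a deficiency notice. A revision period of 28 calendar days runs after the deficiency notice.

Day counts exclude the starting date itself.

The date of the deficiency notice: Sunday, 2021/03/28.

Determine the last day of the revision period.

2021/04/25

The last day of the revision period: 2021/03/28 + 28 days = 2021/04/25.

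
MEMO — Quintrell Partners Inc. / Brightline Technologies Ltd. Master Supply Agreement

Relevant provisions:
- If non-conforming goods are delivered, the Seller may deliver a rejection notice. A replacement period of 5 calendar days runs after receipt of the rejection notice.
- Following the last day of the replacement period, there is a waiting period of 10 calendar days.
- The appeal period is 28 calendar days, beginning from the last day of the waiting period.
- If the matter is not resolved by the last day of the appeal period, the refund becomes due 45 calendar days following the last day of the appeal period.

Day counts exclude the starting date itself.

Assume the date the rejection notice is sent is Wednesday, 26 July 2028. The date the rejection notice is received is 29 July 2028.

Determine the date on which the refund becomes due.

Adding 5 calendar days to 29 July 2028 gives 3 August 2028, which is the last day of the replacement period.
The last day of the waiting period: 10 calendar days after 3 August 2028 is 13 August 2028.
The last day of the appeal period: 13 August 2028 + 28 days = 10 September 2028.
The date on which the refund becomes due: 10 September 2028 + 45 days = 25 October 2028.

25 October 2028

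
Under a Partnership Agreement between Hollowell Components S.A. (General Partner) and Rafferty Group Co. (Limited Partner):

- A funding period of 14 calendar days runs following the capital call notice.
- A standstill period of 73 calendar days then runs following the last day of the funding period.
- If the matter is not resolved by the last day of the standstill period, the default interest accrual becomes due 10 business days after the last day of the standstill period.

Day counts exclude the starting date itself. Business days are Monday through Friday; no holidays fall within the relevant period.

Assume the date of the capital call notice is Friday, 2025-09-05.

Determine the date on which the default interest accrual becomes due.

2025-12-15

The last day of the funding period: 2025-09-05 + 14 days = 2025-09-19.
The last day of the standstill period: 2025-09-19 + 73 days = 2025-12-01.
From Monday, 2025-12-01, 10 business days (Dec 2, Dec 3, Dec 4, Dec 5, Dec 8, Dec 9, Dec 10, Dec 11, Dec 12, Dec 15, skipping weekends) brings us to Monday, 2025-12-15, which is the date on which the default interest accrual becomes due.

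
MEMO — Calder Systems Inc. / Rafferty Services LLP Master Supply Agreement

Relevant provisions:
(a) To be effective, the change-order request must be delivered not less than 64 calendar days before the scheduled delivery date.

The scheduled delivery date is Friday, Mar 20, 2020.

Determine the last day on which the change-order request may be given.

Counting back 64 calendar days from Mar 20, 2020 gives Jan 16, 2020.

Jan 16, 2020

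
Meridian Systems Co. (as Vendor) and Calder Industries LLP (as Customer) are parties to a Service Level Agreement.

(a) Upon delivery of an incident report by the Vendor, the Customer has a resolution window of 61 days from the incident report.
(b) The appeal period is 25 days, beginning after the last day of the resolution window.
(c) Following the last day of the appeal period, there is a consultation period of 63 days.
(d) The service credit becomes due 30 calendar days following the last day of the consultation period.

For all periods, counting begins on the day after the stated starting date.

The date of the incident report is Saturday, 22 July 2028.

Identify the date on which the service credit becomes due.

17 January 2029

Adding 61 calendar days to 22 July 2028 gives 21 September 2028, which is the last day of the resolution window.
The last day of the appeal period: 21 September 2028 + 25 days = 16 October 2028.
The last day of the consultation period: 63 calendar days after 16 October 2028 is 18 December 2028.
Adding 30 calendar days to 18 December 2028 gives 17 January 2029, which is the date on which the service credit becomes due.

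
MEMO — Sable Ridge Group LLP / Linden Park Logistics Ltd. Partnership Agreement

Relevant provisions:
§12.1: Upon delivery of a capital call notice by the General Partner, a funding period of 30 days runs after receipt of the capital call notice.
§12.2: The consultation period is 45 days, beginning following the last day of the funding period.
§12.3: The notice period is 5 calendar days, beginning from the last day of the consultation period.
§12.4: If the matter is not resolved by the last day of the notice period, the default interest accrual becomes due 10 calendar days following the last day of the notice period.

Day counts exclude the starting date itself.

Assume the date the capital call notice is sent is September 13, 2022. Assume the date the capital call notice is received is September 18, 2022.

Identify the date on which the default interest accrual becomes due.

The last day of the funding period: September 18, 2022 + 30 days = October 18, 2022.
The last day of the consultation period: 45 calendar days after October 18, 2022 is December 2, 2022.
The last day of the notice period: 5 calendar days after December 2, 2022 is December 7, 2022.
The date on which the default interest accrual becomes due: 10 calendar days after December 7, 2022 is December 17, 2022.

December 17, 2022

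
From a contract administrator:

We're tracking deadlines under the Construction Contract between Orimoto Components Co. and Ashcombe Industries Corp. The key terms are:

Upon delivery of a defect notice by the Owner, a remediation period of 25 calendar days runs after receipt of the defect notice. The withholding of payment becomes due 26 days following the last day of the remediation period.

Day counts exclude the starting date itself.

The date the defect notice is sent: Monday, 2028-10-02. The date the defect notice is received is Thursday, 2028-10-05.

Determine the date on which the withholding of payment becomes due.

2028-11-25

Adding 25 calendar days to 2028-10-05 gives 2028-10-30, which is the last day of the remediation period.
The date on which the withholding of payment becomes due: 26 calendar days after 2028-10-30 is 2028-11-25.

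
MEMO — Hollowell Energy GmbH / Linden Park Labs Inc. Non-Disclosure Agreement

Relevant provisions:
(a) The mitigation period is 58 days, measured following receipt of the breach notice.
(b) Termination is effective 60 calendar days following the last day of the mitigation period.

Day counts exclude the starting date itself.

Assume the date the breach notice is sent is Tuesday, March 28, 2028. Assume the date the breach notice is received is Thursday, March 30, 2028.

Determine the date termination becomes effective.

July 26, 2028

The last day of the mitigation period: March 30, 2028 + 58 days = May 27, 2028.
The date termination becomes effective: May 27, 2028 + 60 days = July 26, 2028.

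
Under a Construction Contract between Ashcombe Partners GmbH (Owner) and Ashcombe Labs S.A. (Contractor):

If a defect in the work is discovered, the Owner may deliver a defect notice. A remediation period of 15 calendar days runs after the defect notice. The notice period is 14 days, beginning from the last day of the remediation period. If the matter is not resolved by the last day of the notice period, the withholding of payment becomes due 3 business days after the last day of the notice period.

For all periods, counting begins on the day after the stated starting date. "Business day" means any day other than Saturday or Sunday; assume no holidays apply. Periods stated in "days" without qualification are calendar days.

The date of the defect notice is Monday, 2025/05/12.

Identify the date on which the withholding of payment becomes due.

2025/06/13

The last day of the remediation period: 15 calendar days after 2025/05/12 is 2025/05/27.
The last day of the notice period: 2025/05/27 + 14 days = 2025/06/10.
The date on which the withholding of payment becomes due: counting 3 business days from Tuesday, 2025/06/10 (Jun 11, Jun 12, Jun 13, skipping weekends) reaches Friday, 2025/06/13.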